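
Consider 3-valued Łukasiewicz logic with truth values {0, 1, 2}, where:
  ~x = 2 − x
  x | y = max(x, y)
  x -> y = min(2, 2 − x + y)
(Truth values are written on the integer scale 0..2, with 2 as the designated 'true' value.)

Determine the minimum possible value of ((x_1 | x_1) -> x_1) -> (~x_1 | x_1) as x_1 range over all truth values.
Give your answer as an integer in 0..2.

1

Take x_1 = 1:
x_1 | x_1 = 1 | 1 = 1
(x_1 | x_1) -> x_1 = 1 -> 1 = 2
~x_1 = ~1 = 1
~x_1 | x_1 = 1 | 1 = 1
((x_1 | x_1) -> x_1) -> (~x_1 | x_1) = 2 -> 1 = 1
No assignment yields a value below 1, so this is the minimum.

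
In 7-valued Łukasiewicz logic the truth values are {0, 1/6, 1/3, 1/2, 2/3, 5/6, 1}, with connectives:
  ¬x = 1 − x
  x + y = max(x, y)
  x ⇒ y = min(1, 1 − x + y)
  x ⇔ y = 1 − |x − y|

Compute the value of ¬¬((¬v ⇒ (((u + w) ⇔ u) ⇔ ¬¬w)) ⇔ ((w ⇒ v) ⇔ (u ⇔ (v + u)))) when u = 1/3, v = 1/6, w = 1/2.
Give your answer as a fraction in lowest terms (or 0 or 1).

5/6

¬v = ¬1/6 = 5/6
u + w = 1/3 + 1/2 = 1/2
(u + w) ⇔ u = 1/2 ⇔ 1/3 = 5/6
¬w = ¬1/2 = 1/2
¬¬w = ¬1/2 = 1/2
((u + w) ⇔ u) ⇔ ¬¬w = 5/6 ⇔ 1/2 = 2/3
¬v ⇒ (((u + w) ⇔ u) ⇔ ¬¬w) = 5/6 ⇒ 2/3 = 5/6
w ⇒ v = 1/2 ⇒ 1/6 = 2/3
v + u = 1/6 + 1/3 = 1/3
u ⇔ (v + u) = 1/3 ⇔ 1/3 = 1
(w ⇒ v) ⇔ (u ⇔ (v + u)) = 2/3 ⇔ 1 = 2/3
(¬v ⇒ (((u + w) ⇔ u) ⇔ ¬¬w)) ⇔ ((w ⇒ v) ⇔ (u ⇔ (v + u))) = 5/6 ⇔ 2/3 = 5/6
¬((¬v ⇒ (((u + w) ⇔ u) ⇔ ¬¬w)) ⇔ ((w ⇒ v) ⇔ (u ⇔ (v + u)))) = ¬5/6 = 1/6
¬¬((¬v ⇒ (((u + w) ⇔ u) ⇔ ¬¬w)) ⇔ ((w ⇒ v) ⇔ (u ⇔ (v + u)))) = ¬1/6 = 5/6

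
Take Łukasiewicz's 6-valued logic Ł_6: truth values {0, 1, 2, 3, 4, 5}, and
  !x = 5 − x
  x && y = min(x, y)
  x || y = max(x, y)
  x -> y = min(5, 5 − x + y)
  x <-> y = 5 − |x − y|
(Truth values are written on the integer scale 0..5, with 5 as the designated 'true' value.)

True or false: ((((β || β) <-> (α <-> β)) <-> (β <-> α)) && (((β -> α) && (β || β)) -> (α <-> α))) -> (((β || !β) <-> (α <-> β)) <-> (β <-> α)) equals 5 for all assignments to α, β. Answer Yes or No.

No

Counterexample: take α = 0, β = 2.
β || β = 2 || 2 = 2
α <-> β = 0 <-> 2 = 3
(β || β) <-> (α <-> β) = 2 <-> 3 = 4
β <-> α = 2 <-> 0 = 3
((β || β) <-> (α <-> β)) <-> (β <-> α) = 4 <-> 3 = 4
β -> α = 2 -> 0 = 3
β || β = 2 || 2 = 2
(β -> α) && (β || β) = 3 && 2 = 2
α <-> α = 0 <-> 0 = 5
((β -> α) && (β || β)) -> (α <-> α) = 2 -> 5 = 5
(((β || β) <-> (α <-> β)) <-> (β <-> α)) && (((β -> α) && (β || β)) -> (α <-> α)) = 4 && 5 = 4
!β = !2 = 3
β || !β = 2 || 3 = 3
α <-> β = 0 <-> 2 = 3
(β || !β) <-> (α <-> β) = 3 <-> 3 = 5
β <-> α = 2 <-> 0 = 3
((β || !β) <-> (α <-> β)) <-> (β <-> α) = 5 <-> 3 = 3
((((β || β) <-> (α <-> β)) <-> (β <-> α)) && (((β -> α) && (β || β)) -> (α <-> α))) -> (((β || !β) <-> (α <-> β)) <-> (β <-> α)) = 4 -> 3 = 4
This gives 4 ≠ 5.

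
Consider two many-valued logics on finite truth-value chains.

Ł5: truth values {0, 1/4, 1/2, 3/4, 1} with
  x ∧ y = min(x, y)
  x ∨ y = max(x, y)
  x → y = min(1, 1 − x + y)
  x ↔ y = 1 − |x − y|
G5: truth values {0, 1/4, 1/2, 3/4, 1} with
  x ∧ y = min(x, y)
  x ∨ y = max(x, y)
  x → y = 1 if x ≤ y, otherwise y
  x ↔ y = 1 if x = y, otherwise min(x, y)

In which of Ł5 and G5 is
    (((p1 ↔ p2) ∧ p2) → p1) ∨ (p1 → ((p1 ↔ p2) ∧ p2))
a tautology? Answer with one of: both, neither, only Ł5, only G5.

both

In Ł5: every assignment gives 1 — tautology.
In G5: every assignment gives 1 — tautology.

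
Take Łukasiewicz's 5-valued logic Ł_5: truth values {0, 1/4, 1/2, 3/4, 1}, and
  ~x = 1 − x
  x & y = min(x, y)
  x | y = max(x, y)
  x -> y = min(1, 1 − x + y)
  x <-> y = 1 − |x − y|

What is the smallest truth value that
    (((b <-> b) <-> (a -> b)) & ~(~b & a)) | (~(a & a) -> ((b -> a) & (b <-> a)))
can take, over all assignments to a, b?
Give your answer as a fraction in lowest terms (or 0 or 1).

Take a = 1/4, b = 3/4:
b <-> b = 3/4 <-> 3/4 = 1
a -> b = 1/4 -> 3/4 = 1
(b <-> b) <-> (a -> b) = 1 <-> 1 = 1
~b = ~3/4 = 1/4
~b & a = 1/4 & 1/4 = 1/4
~(~b & a) = ~1/4 = 3/4
((b <-> b) <-> (a -> b)) & ~(~b & a) = 1 & 3/4 = 3/4
a & a = 1/4 & 1/4 = 1/4
~(a & a) = ~1/4 = 3/4
b -> a = 3/4 -> 1/4 = 1/2
b <-> a = 3/4 <-> 1/4 = 1/2
(b -> a) & (b <-> a) = 1/2 & 1/2 = 1/2
~(a & a) -> ((b -> a) & (b <-> a)) = 3/4 -> 1/2 = 3/4
(((b <-> b) <-> (a -> b)) & ~(~b & a)) | (~(a & a) -> ((b -> a) & (b <-> a))) = 3/4 | 3/4 = 3/4
No assignment yields a value below 3/4, so this is the minimum.

3/4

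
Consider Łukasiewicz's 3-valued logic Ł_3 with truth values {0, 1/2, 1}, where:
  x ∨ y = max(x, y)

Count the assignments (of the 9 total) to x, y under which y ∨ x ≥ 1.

5

x = 0, y = 0 ↦ 0  <
x = 0, y = 1/2 ↦ 1/2  <
x = 0, y = 1 ↦ 1  ≥
x = 1/2, y = 0 ↦ 1/2  <
x = 1/2, y = 1/2 ↦ 1/2  <
x = 1/2, y = 1 ↦ 1  ≥
x = 1, y = 0 ↦ 1  ≥
x = 1, y = 1/2 ↦ 1  ≥
x = 1, y = 1 ↦ 1  ≥
So 5 of the 9 assignments meet the threshold.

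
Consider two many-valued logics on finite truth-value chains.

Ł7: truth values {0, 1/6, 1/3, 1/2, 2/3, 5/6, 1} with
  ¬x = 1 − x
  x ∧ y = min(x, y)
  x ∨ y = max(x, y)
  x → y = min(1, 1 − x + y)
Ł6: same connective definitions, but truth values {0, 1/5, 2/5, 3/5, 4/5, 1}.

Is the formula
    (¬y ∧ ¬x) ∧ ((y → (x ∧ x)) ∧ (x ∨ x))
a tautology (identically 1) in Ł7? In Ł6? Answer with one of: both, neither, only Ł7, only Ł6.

neither

In Ł7: at x = 0, y = 0 the value is 0 — not a tautology.
In Ł6: at x = 0, y = 0 the value is 0 — not a tautology.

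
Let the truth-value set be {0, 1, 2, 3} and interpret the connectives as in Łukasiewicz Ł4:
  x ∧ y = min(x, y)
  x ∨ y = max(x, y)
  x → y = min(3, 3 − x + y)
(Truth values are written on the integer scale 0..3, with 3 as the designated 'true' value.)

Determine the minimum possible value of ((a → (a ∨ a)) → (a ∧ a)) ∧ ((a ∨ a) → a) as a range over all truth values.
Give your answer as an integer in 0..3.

0

Take a = 0:
a ∨ a = 0 ∨ 0 = 0
a → (a ∨ a) = 0 → 0 = 3
a ∧ a = 0 ∧ 0 = 0
(a → (a ∨ a)) → (a ∧ a) = 3 → 0 = 0
a ∨ a = 0 ∨ 0 = 0
(a ∨ a) → a = 0 → 0 = 3
((a → (a ∨ a)) → (a ∧ a)) ∧ ((a ∨ a) → a) = 0 ∧ 3 = 0
No assignment yields a value below 0, so this is the minimum.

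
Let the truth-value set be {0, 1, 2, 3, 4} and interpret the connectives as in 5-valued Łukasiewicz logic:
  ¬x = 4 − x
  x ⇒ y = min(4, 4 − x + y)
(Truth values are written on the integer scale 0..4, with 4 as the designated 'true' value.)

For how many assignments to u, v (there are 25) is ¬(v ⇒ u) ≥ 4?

value 4: 1 assignment (counts)
value 3: 2 assignments
value 2: 3 assignments
value 1: 4 assignments
value 0: 15 assignments
So 1 of the 25 assignments meets the threshold.

1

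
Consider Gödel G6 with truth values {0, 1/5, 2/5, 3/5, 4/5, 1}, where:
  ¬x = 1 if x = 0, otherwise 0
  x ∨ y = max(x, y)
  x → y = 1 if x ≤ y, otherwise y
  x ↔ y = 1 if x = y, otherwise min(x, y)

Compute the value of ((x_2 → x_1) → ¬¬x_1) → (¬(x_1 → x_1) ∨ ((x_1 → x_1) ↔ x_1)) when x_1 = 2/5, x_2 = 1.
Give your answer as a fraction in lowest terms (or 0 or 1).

2/5

x_2 → x_1 = 1 → 2/5 = 2/5
¬x_1 = ¬2/5 = 0
¬¬x_1 = ¬0 = 1
(x_2 → x_1) → ¬¬x_1 = 2/5 → 1 = 1
x_1 → x_1 = 2/5 → 2/5 = 1
¬(x_1 → x_1) = ¬1 = 0
x_1 → x_1 = 2/5 → 2/5 = 1
(x_1 → x_1) ↔ x_1 = 1 ↔ 2/5 = 2/5
¬(x_1 → x_1) ∨ ((x_1 → x_1) ↔ x_1) = 0 ∨ 2/5 = 2/5
((x_2 → x_1) → ¬¬x_1) → (¬(x_1 → x_1) ∨ ((x_1 → x_1) ↔ x_1)) = 1 → 2/5 = 2/5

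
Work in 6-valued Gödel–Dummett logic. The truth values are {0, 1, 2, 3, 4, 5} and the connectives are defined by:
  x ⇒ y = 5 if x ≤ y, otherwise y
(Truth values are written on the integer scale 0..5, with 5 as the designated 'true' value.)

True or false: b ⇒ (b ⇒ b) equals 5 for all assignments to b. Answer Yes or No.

b = 0 ↦ 5
b = 1 ↦ 5
b = 2 ↦ 5
b = 3 ↦ 5
b = 4 ↦ 5
b = 5 ↦ 5
Every assignment gives a value ≥ 5.

Yes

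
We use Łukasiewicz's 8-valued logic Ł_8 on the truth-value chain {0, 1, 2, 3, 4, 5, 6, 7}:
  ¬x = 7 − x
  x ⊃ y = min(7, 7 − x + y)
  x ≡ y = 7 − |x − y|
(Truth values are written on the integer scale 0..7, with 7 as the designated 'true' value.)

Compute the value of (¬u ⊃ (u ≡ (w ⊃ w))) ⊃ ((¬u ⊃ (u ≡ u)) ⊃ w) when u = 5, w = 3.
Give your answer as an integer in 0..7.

¬u = ¬5 = 2
w ⊃ w = 3 ⊃ 3 = 7
u ≡ (w ⊃ w) = 5 ≡ 7 = 5
¬u ⊃ (u ≡ (w ⊃ w)) = 2 ⊃ 5 = 7
¬u = ¬5 = 2
u ≡ u = 5 ≡ 5 = 7
¬u ⊃ (u ≡ u) = 2 ⊃ 7 = 7
(¬u ⊃ (u ≡ u)) ⊃ w = 7 ⊃ 3 = 3
(¬u ⊃ (u ≡ (w ⊃ w))) ⊃ ((¬u ⊃ (u ≡ u)) ⊃ w) = 7 ⊃ 3 = 3

3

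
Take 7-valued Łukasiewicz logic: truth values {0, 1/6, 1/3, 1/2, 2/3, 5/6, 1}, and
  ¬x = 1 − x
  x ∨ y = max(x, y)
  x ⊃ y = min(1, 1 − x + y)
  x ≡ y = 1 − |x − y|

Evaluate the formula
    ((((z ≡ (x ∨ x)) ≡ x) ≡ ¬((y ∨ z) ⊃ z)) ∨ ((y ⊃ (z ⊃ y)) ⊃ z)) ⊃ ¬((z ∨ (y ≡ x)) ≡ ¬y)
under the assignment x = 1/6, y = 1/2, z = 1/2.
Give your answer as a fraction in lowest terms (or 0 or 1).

2/3

x ∨ x = 1/6 ∨ 1/6 = 1/6
z ≡ (x ∨ x) = 1/2 ≡ 1/6 = 2/3
(z ≡ (x ∨ x)) ≡ x = 2/3 ≡ 1/6 = 1/2
y ∨ z = 1/2 ∨ 1/2 = 1/2
(y ∨ z) ⊃ z = 1/2 ⊃ 1/2 = 1
¬((y ∨ z) ⊃ z) = ¬1 = 0
((z ≡ (x ∨ x)) ≡ x) ≡ ¬((y ∨ z) ⊃ z) = 1/2 ≡ 0 = 1/2
z ⊃ y = 1/2 ⊃ 1/2 = 1
y ⊃ (z ⊃ y) = 1/2 ⊃ 1 = 1
(y ⊃ (z ⊃ y)) ⊃ z = 1 ⊃ 1/2 = 1/2
(((z ≡ (x ∨ x)) ≡ x) ≡ ¬((y ∨ z) ⊃ z)) ∨ ((y ⊃ (z ⊃ y)) ⊃ z) = 1/2 ∨ 1/2 = 1/2
y ≡ x = 1/2 ≡ 1/6 = 2/3
z ∨ (y ≡ x) = 1/2 ∨ 2/3 = 2/3
¬y = ¬1/2 = 1/2
(z ∨ (y ≡ x)) ≡ ¬y = 2/3 ≡ 1/2 = 5/6
¬((z ∨ (y ≡ x)) ≡ ¬y) = ¬5/6 = 1/6
((((z ≡ (x ∨ x)) ≡ x) ≡ ¬((y ∨ z) ⊃ z)) ∨ ((y ⊃ (z ⊃ y)) ⊃ z)) ⊃ ¬((z ∨ (y ≡ x)) ≡ ¬y) = 1/2 ⊃ 1/6 = 2/3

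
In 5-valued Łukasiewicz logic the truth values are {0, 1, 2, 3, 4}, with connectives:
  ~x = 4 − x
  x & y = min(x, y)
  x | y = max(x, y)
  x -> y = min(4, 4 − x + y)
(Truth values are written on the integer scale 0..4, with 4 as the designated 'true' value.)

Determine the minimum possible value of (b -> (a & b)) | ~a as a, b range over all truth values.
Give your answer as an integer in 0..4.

Take a = 2, b = 4:
a & b = 2 & 4 = 2
b -> (a & b) = 4 -> 2 = 2
~a = ~2 = 2
(b -> (a & b)) | ~a = 2 | 2 = 2
No assignment yields a value below 2, so this is the minimum.

2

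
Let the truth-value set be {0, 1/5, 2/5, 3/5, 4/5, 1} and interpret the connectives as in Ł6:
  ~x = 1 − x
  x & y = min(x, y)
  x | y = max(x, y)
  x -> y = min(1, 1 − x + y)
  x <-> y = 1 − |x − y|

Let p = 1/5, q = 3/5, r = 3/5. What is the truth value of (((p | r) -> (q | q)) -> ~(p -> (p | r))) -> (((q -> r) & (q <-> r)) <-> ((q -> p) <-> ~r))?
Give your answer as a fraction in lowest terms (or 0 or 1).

1

p | r = 1/5 | 3/5 = 3/5
q | q = 3/5 | 3/5 = 3/5
(p | r) -> (q | q) = 3/5 -> 3/5 = 1
p | r = 1/5 | 3/5 = 3/5
p -> (p | r) = 1/5 -> 3/5 = 1
~(p -> (p | r)) = ~1 = 0
((p | r) -> (q | q)) -> ~(p -> (p | r)) = 1 -> 0 = 0
q -> r = 3/5 -> 3/5 = 1
q <-> r = 3/5 <-> 3/5 = 1
(q -> r) & (q <-> r) = 1 & 1 = 1
q -> p = 3/5 -> 1/5 = 3/5
~r = ~3/5 = 2/5
(q -> p) <-> ~r = 3/5 <-> 2/5 = 4/5
((q -> r) & (q <-> r)) <-> ((q -> p) <-> ~r) = 1 <-> 4/5 = 4/5
(((p | r) -> (q | q)) -> ~(p -> (p | r))) -> (((q -> r) & (q <-> r)) <-> ((q -> p) <-> ~r)) = 0 -> 4/5 = 1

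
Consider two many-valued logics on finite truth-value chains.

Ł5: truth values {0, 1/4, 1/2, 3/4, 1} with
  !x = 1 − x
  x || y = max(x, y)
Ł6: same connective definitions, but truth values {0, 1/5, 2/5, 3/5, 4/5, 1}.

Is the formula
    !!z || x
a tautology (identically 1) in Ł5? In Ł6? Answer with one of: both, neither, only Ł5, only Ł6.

In Ł5: at x = 0, z = 0 the value is 0 — not a tautology.
In Ł6: at x = 0, z = 0 the value is 0 — not a tautology.

neither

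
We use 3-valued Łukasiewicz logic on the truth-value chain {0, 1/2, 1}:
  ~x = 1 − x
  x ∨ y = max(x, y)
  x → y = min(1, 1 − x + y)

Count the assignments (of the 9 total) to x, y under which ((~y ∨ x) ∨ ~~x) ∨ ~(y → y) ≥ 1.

5

x = 0, y = 0 ↦ 1  ≥
x = 0, y = 1/2 ↦ 1/2  <
x = 0, y = 1 ↦ 0  <
x = 1/2, y = 0 ↦ 1  ≥
x = 1/2, y = 1/2 ↦ 1/2  <
x = 1/2, y = 1 ↦ 1/2  <
x = 1, y = 0 ↦ 1  ≥
x = 1, y = 1/2 ↦ 1  ≥
x = 1, y = 1 ↦ 1  ≥
So 5 of the 9 assignments meet the threshold.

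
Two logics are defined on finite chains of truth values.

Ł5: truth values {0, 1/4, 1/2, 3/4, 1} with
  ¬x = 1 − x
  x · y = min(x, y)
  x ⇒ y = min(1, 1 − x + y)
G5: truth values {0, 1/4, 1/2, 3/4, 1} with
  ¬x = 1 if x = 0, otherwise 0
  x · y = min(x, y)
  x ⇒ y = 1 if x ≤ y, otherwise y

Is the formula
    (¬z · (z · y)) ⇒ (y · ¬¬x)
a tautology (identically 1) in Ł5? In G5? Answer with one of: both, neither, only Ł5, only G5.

In Ł5: at x = 0, y = 1/4, z = 1/4 the value is 3/4 — not a tautology.
In G5: every assignment gives 1 — tautology.

only G5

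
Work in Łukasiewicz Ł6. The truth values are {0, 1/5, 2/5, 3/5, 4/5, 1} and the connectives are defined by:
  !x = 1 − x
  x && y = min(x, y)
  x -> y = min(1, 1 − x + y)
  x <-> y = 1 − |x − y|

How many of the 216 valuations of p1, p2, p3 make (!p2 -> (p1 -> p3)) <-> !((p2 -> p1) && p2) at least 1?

value 1: 33 assignments (counts)
value 4/5: 51 assignments
value 3/5: 56 assignments
value 2/5: 44 assignments
value 1/5: 25 assignments
value 0: 7 assignments
So 33 of the 216 assignments meet the threshold.

33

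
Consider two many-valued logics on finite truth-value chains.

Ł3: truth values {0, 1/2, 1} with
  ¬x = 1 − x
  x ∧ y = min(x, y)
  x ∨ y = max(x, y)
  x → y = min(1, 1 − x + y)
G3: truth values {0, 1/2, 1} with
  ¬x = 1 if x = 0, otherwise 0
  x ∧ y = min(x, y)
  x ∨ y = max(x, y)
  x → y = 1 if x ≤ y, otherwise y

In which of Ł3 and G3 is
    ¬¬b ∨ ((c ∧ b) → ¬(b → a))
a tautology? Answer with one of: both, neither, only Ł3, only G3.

only G3

In Ł3: at a = 1/2, b = 1/2, c = 1/2 the value is 1/2 — not a tautology.
In G3: every assignment gives 1 — tautology.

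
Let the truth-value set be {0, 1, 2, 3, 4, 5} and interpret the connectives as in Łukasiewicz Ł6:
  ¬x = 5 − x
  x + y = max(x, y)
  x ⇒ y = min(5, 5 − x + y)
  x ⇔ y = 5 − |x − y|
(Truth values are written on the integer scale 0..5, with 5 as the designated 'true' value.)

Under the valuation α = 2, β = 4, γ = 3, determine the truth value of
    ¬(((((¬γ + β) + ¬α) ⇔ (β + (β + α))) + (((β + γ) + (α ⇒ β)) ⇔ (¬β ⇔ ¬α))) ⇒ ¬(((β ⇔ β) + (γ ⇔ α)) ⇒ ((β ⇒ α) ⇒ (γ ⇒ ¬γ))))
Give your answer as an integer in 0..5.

¬γ = ¬3 = 2
¬γ + β = 2 + 4 = 4
¬α = ¬2 = 3
(¬γ + β) + ¬α = 4 + 3 = 4
β + α = 4 + 2 = 4
β + (β + α) = 4 + 4 = 4
((¬γ + β) + ¬α) ⇔ (β + (β + α)) = 4 ⇔ 4 = 5
β + γ = 4 + 3 = 4
α ⇒ β = 2 ⇒ 4 = 5
(β + γ) + (α ⇒ β) = 4 + 5 = 5
¬β = ¬4 = 1
¬α = ¬2 = 3
¬β ⇔ ¬α = 1 ⇔ 3 = 3
((β + γ) + (α ⇒ β)) ⇔ (¬β ⇔ ¬α) = 5 ⇔ 3 = 3
(((¬γ + β) + ¬α) ⇔ (β + (β + α))) + (((β + γ) + (α ⇒ β)) ⇔ (¬β ⇔ ¬α)) = 5 + 3 = 5
β ⇔ β = 4 ⇔ 4 = 5
γ ⇔ α = 3 ⇔ 2 = 4
(β ⇔ β) + (γ ⇔ α) = 5 + 4 = 5
β ⇒ α = 4 ⇒ 2 = 3
¬γ = ¬3 = 2
γ ⇒ ¬γ = 3 ⇒ 2 = 4
(β ⇒ α) ⇒ (γ ⇒ ¬γ) = 3 ⇒ 4 = 5
((β ⇔ β) + (γ ⇔ α)) ⇒ ((β ⇒ α) ⇒ (γ ⇒ ¬γ)) = 5 ⇒ 5 = 5
¬(((β ⇔ β) + (γ ⇔ α)) ⇒ ((β ⇒ α) ⇒ (γ ⇒ ¬γ))) = ¬5 = 0
((((¬γ + β) + ¬α) ⇔ (β + (β + α))) + (((β + γ) + (α ⇒ β)) ⇔ (¬β ⇔ ¬α))) ⇒ ¬(((β ⇔ β) + (γ ⇔ α)) ⇒ ((β ⇒ α) ⇒ (γ ⇒ ¬γ))) = 5 ⇒ 0 = 0
¬(((((¬γ + β) + ¬α) ⇔ (β + (β + α))) + (((β + γ) + (α ⇒ β)) ⇔ (¬β ⇔ ¬α))) ⇒ ¬(((β ⇔ β) + (γ ⇔ α)) ⇒ ((β ⇒ α) ⇒ (γ ⇒ ¬γ)))) = ¬0 = 5

5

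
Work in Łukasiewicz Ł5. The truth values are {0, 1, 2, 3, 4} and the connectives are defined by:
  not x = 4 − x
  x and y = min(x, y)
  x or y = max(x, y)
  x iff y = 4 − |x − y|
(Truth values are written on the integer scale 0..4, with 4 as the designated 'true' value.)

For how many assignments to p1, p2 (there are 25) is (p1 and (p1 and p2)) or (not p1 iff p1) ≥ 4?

6

value 4: 6 assignments (counts)
value 3: 3 assignments
value 2: 9 assignments
value 1: 1 assignment
value 0: 6 assignments
So 6 of the 25 assignments meet the threshold.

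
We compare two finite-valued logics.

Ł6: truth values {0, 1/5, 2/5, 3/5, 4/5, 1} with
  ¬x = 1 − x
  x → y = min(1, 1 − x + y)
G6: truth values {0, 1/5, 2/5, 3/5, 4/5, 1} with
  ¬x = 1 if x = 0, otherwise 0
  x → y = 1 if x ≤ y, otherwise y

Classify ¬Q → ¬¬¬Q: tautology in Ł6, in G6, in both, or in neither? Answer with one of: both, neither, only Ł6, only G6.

both

In Ł6: every assignment gives 1 — tautology.
In G6: every assignment gives 1 — tautology.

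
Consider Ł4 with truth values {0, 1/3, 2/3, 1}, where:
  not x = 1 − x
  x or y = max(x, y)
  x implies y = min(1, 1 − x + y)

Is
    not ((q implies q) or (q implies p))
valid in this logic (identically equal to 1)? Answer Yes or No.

Counterexample: take p = 0, q = 0.
q implies q = 0 implies 0 = 1
q implies p = 0 implies 0 = 1
(q implies q) or (q implies p) = 1 or 1 = 1
not ((q implies q) or (q implies p)) = not 1 = 0
This gives 0 ≠ 1.

No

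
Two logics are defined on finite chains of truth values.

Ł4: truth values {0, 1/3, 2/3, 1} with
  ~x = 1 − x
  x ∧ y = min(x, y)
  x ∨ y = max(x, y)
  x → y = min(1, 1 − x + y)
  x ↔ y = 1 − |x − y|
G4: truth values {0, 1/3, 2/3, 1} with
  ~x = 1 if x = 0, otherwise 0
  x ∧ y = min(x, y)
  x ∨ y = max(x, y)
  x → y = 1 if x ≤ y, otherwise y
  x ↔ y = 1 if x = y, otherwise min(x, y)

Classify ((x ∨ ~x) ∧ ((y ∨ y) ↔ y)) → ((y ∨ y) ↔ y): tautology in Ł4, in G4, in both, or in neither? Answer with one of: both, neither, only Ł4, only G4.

both

In Ł4: every assignment gives 1 — tautology.
In G4: every assignment gives 1 — tautology.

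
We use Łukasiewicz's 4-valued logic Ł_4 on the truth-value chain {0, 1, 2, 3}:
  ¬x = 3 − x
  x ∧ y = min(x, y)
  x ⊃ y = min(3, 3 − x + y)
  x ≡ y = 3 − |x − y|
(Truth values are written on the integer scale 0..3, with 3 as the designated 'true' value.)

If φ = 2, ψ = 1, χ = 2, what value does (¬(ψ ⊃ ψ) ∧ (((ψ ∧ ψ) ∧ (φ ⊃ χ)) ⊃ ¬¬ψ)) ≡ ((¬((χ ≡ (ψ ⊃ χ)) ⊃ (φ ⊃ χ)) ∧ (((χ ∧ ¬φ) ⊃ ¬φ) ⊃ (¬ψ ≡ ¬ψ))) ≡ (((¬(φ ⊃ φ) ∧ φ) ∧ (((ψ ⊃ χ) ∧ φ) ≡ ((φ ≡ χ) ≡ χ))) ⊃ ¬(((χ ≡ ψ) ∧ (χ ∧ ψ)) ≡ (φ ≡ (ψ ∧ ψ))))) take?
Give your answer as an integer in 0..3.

ψ ⊃ ψ = 1 ⊃ 1 = 3
¬(ψ ⊃ ψ) = ¬3 = 0
ψ ∧ ψ = 1 ∧ 1 = 1
φ ⊃ χ = 2 ⊃ 2 = 3
(ψ ∧ ψ) ∧ (φ ⊃ χ) = 1 ∧ 3 = 1
¬ψ = ¬1 = 2
¬¬ψ = ¬2 = 1
((ψ ∧ ψ) ∧ (φ ⊃ χ)) ⊃ ¬¬ψ = 1 ⊃ 1 = 3
¬(ψ ⊃ ψ) ∧ (((ψ ∧ ψ) ∧ (φ ⊃ χ)) ⊃ ¬¬ψ) = 0 ∧ 3 = 0
ψ ⊃ χ = 1 ⊃ 2 = 3
χ ≡ (ψ ⊃ χ) = 2 ≡ 3 = 2
φ ⊃ χ = 2 ⊃ 2 = 3
(χ ≡ (ψ ⊃ χ)) ⊃ (φ ⊃ χ) = 2 ⊃ 3 = 3
¬((χ ≡ (ψ ⊃ χ)) ⊃ (φ ⊃ χ)) = ¬3 = 0
¬φ = ¬2 = 1
χ ∧ ¬φ = 2 ∧ 1 = 1
¬φ = ¬2 = 1
(χ ∧ ¬φ) ⊃ ¬φ = 1 ⊃ 1 = 3
¬ψ = ¬1 = 2
¬ψ = ¬1 = 2
¬ψ ≡ ¬ψ = 2 ≡ 2 = 3
((χ ∧ ¬φ) ⊃ ¬φ) ⊃ (¬ψ ≡ ¬ψ) = 3 ⊃ 3 = 3
¬((χ ≡ (ψ ⊃ χ)) ⊃ (φ ⊃ χ)) ∧ (((χ ∧ ¬φ) ⊃ ¬φ) ⊃ (¬ψ ≡ ¬ψ)) = 0 ∧ 3 = 0
φ ⊃ φ = 2 ⊃ 2 = 3
¬(φ ⊃ φ) = ¬3 = 0
¬(φ ⊃ φ) ∧ φ = 0 ∧ 2 = 0
ψ ⊃ χ = 1 ⊃ 2 = 3
(ψ ⊃ χ) ∧ φ = 3 ∧ 2 = 2
φ ≡ χ = 2 ≡ 2 = 3
(φ ≡ χ) ≡ χ = 3 ≡ 2 = 2
((ψ ⊃ χ) ∧ φ) ≡ ((φ ≡ χ) ≡ χ) = 2 ≡ 2 = 3
(¬(φ ⊃ φ) ∧ φ) ∧ (((ψ ⊃ χ) ∧ φ) ≡ ((φ ≡ χ) ≡ χ)) = 0 ∧ 3 = 0
χ ≡ ψ = 2 ≡ 1 = 2
χ ∧ ψ = 2 ∧ 1 = 1
(χ ≡ ψ) ∧ (χ ∧ ψ) = 2 ∧ 1 = 1
ψ ∧ ψ = 1 ∧ 1 = 1
φ ≡ (ψ ∧ ψ) = 2 ≡ 1 = 2
((χ ≡ ψ) ∧ (χ ∧ ψ)) ≡ (φ ≡ (ψ ∧ ψ)) = 1 ≡ 2 = 2
¬(((χ ≡ ψ) ∧ (χ ∧ ψ)) ≡ (φ ≡ (ψ ∧ ψ))) = ¬2 = 1
((¬(φ ⊃ φ) ∧ φ) ∧ (((ψ ⊃ χ) ∧ φ) ≡ ((φ ≡ χ) ≡ χ))) ⊃ ¬(((χ ≡ ψ) ∧ (χ ∧ ψ)) ≡ (φ ≡ (ψ ∧ ψ))) = 0 ⊃ 1 = 3
(¬((χ ≡ (ψ ⊃ χ)) ⊃ (φ ⊃ χ)) ∧ (((χ ∧ ¬φ) ⊃ ¬φ) ⊃ (¬ψ ≡ ¬ψ))) ≡ (((¬(φ ⊃ φ) ∧ φ) ∧ (((ψ ⊃ χ) ∧ φ) ≡ ((φ ≡ χ) ≡ χ))) ⊃ ¬(((χ ≡ ψ) ∧ (χ ∧ ψ)) ≡ (φ ≡ (ψ ∧ ψ)))) = 0 ≡ 3 = 0
(¬(ψ ⊃ ψ) ∧ (((ψ ∧ ψ) ∧ (φ ⊃ χ)) ⊃ ¬¬ψ)) ≡ ((¬((χ ≡ (ψ ⊃ χ)) ⊃ (φ ⊃ χ)) ∧ (((χ ∧ ¬φ) ⊃ ¬φ) ⊃ (¬ψ ≡ ¬ψ))) ≡ (((¬(φ ⊃ φ) ∧ φ) ∧ (((ψ ⊃ χ) ∧ φ) ≡ ((φ ≡ χ) ≡ χ))) ⊃ ¬(((χ ≡ ψ) ∧ (χ ∧ ψ)) ≡ (φ ≡ (ψ ∧ ψ))))) = 0 ≡ 0 = 3

3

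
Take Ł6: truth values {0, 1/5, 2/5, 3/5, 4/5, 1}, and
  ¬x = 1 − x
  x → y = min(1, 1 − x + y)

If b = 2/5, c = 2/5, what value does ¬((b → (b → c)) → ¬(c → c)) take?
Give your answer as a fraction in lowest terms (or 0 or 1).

b → c = 2/5 → 2/5 = 1
b → (b → c) = 2/5 → 1 = 1
c → c = 2/5 → 2/5 = 1
¬(c → c) = ¬1 = 0
(b → (b → c)) → ¬(c → c) = 1 → 0 = 0
¬((b → (b → c)) → ¬(c → c)) = ¬0 = 1

1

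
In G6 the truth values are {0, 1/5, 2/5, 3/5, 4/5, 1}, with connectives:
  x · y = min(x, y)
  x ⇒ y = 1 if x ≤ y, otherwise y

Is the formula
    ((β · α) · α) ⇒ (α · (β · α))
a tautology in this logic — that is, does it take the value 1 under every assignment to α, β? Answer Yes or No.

At α = 2/5, β = 2/5, for instance:
β · α = 2/5 · 2/5 = 2/5
(β · α) · α = 2/5 · 2/5 = 2/5
α · (β · α) = 2/5 · 2/5 = 2/5
((β · α) · α) ⇒ (α · (β · α)) = 2/5 ⇒ 2/5 = 1
and checking the remaining 35 assignments likewise gives ≥ 1 in every case.

Yes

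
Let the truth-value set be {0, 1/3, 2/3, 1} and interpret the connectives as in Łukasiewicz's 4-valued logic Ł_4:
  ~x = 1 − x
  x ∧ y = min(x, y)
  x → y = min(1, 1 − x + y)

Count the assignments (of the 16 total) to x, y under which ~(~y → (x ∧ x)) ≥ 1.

1

x = 0, y = 0 ↦ 1  ≥
x = 0, y = 1/3 ↦ 2/3  <
x = 0, y = 2/3 ↦ 1/3  <
x = 0, y = 1 ↦ 0  <
x = 1/3, y = 0 ↦ 2/3  <
x = 1/3, y = 1/3 ↦ 1/3  <
x = 1/3, y = 2/3 ↦ 0  <
x = 1/3, y = 1 ↦ 0  <
x = 2/3, y = 0 ↦ 1/3  <
x = 2/3, y = 1/3 ↦ 0  <
x = 2/3, y = 2/3 ↦ 0  <
x = 2/3, y = 1 ↦ 0  <
x = 1, y = 0 ↦ 0  <
x = 1, y = 1/3 ↦ 0  <
x = 1, y = 2/3 ↦ 0  <
x = 1, y = 1 ↦ 0  <
So 1 of the 16 assignments meets the threshold.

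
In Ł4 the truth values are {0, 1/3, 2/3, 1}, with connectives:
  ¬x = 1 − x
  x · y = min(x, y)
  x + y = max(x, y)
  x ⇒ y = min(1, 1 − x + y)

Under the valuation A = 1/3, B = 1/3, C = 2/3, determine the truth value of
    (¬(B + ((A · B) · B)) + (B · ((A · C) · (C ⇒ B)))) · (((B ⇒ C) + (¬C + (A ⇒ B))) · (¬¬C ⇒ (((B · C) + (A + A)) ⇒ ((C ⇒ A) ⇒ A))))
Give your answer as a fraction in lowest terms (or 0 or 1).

A · B = 1/3 · 1/3 = 1/3
(A · B) · B = 1/3 · 1/3 = 1/3
B + ((A · B) · B) = 1/3 + 1/3 = 1/3
¬(B + ((A · B) · B)) = ¬1/3 = 2/3
A · C = 1/3 · 2/3 = 1/3
C ⇒ B = 2/3 ⇒ 1/3 = 2/3
(A · C) · (C ⇒ B) = 1/3 · 2/3 = 1/3
B · ((A · C) · (C ⇒ B)) = 1/3 · 1/3 = 1/3
¬(B + ((A · B) · B)) + (B · ((A · C) · (C ⇒ B))) = 2/3 + 1/3 = 2/3
B ⇒ C = 1/3 ⇒ 2/3 = 1
¬C = ¬2/3 = 1/3
A ⇒ B = 1/3 ⇒ 1/3 = 1
¬C + (A ⇒ B) = 1/3 + 1 = 1
(B ⇒ C) + (¬C + (A ⇒ B)) = 1 + 1 = 1
¬C = ¬2/3 = 1/3
¬¬C = ¬1/3 = 2/3
B · C = 1/3 · 2/3 = 1/3
A + A = 1/3 + 1/3 = 1/3
(B · C) + (A + A) = 1/3 + 1/3 = 1/3
C ⇒ A = 2/3 ⇒ 1/3 = 2/3
(C ⇒ A) ⇒ A = 2/3 ⇒ 1/3 = 2/3
((B · C) + (A + A)) ⇒ ((C ⇒ A) ⇒ A) = 1/3 ⇒ 2/3 = 1
¬¬C ⇒ (((B · C) + (A + A)) ⇒ ((C ⇒ A) ⇒ A)) = 2/3 ⇒ 1 = 1
((B ⇒ C) + (¬C + (A ⇒ B))) · (¬¬C ⇒ (((B · C) + (A + A)) ⇒ ((C ⇒ A) ⇒ A))) = 1 · 1 = 1
(¬(B + ((A · B) · B)) + (B · ((A · C) · (C ⇒ B)))) · (((B ⇒ C) + (¬C + (A ⇒ B))) · (¬¬C ⇒ (((B · C) + (A + A)) ⇒ ((C ⇒ A) ⇒ A)))) = 2/3 · 1 = 2/3

2/3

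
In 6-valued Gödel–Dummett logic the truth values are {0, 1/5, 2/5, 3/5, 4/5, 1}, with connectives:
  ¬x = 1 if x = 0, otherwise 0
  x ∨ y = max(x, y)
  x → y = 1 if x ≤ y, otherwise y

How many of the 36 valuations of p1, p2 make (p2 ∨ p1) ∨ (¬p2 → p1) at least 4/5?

value 1: 31 assignments (counts)
value 4/5: 1 assignment (counts)
value 3/5: 1 assignment
value 2/5: 1 assignment
value 1/5: 1 assignment
value 0: 1 assignment
So 32 of the 36 assignments meet the threshold.

32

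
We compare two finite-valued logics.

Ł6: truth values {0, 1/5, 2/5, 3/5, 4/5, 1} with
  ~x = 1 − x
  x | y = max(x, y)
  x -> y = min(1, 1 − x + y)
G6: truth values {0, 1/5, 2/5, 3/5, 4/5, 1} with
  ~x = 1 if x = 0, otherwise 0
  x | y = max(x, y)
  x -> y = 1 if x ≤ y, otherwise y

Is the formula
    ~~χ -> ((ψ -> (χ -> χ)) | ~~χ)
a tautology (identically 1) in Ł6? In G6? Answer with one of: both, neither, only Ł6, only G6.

In Ł6: every assignment gives 1 — tautology.
In G6: every assignment gives 1 — tautology.

both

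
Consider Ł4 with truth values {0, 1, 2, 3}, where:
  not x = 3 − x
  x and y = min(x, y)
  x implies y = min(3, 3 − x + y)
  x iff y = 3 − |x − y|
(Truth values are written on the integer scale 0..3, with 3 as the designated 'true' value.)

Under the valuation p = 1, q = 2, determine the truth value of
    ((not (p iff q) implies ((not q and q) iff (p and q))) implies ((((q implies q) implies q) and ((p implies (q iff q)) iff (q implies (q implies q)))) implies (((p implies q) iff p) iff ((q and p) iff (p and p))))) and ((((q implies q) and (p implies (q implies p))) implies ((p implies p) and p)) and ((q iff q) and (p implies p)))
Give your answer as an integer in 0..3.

1

p iff q = 1 iff 2 = 2
not (p iff q) = not 2 = 1
not q = not 2 = 1
not q and q = 1 and 2 = 1
p and q = 1 and 2 = 1
(not q and q) iff (p and q) = 1 iff 1 = 3
not (p iff q) implies ((not q and q) iff (p and q)) = 1 implies 3 = 3
q implies q = 2 implies 2 = 3
(q implies q) implies q = 3 implies 2 = 2
q iff q = 2 iff 2 = 3
p implies (q iff q) = 1 implies 3 = 3
q implies q = 2 implies 2 = 3
q implies (q implies q) = 2 implies 3 = 3
(p implies (q iff q)) iff (q implies (q implies q)) = 3 iff 3 = 3
((q implies q) implies q) and ((p implies (q iff q)) iff (q implies (q implies q))) = 2 and 3 = 2
p implies q = 1 implies 2 = 3
(p implies q) iff p = 3 iff 1 = 1
q and p = 2 and 1 = 1
p and p = 1 and 1 = 1
(q and p) iff (p and p) = 1 iff 1 = 3
((p implies q) iff p) iff ((q and p) iff (p and p)) = 1 iff 3 = 1
(((q implies q) implies q) and ((p implies (q iff q)) iff (q implies (q implies q)))) implies (((p implies q) iff p) iff ((q and p) iff (p and p))) = 2 implies 1 = 2
(not (p iff q) implies ((not q and q) iff (p and q))) implies ((((q implies q) implies q) and ((p implies (q iff q)) iff (q implies (q implies q)))) implies (((p implies q) iff p) iff ((q and p) iff (p and p)))) = 3 implies 2 = 2
q implies q = 2 implies 2 = 3
q implies p = 2 implies 1 = 2
p implies (q implies p) = 1 implies 2 = 3
(q implies q) and (p implies (q implies p)) = 3 and 3 = 3
p implies p = 1 implies 1 = 3
(p implies p) and p = 3 and 1 = 1
((q implies q) and (p implies (q implies p))) implies ((p implies p) and p) = 3 implies 1 = 1
q iff q = 2 iff 2 = 3
p implies p = 1 implies 1 = 3
(q iff q) and (p implies p) = 3 and 3 = 3
(((q implies q) and (p implies (q implies p))) implies ((p implies p) and p)) and ((q iff q) and (p implies p)) = 1 and 3 = 1
((not (p iff q) implies ((not q and q) iff (p and q))) implies ((((q implies q) implies q) and ((p implies (q iff q)) iff (q implies (q implies q)))) implies (((p implies q) iff p) iff ((q and p) iff (p and p))))) and ((((q implies q) and (p implies (q implies p))) implies ((p implies p) and p)) and ((q iff q) and (p implies p))) = 2 and 1 = 1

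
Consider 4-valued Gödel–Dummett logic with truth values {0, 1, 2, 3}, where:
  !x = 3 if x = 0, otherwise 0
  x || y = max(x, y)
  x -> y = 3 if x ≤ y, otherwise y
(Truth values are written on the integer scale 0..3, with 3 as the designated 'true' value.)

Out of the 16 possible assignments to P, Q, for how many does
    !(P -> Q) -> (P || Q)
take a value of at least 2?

15

P = 0, Q = 0 ↦ 3  ≥
P = 0, Q = 1 ↦ 3  ≥
P = 0, Q = 2 ↦ 3  ≥
P = 0, Q = 3 ↦ 3  ≥
P = 1, Q = 0 ↦ 1  <
P = 1, Q = 1 ↦ 3  ≥
P = 1, Q = 2 ↦ 3  ≥
P = 1, Q = 3 ↦ 3  ≥
P = 2, Q = 0 ↦ 2  ≥
P = 2, Q = 1 ↦ 3  ≥
P = 2, Q = 2 ↦ 3  ≥
P = 2, Q = 3 ↦ 3  ≥
P = 3, Q = 0 ↦ 3  ≥
P = 3, Q = 1 ↦ 3  ≥
P = 3, Q = 2 ↦ 3  ≥
P = 3, Q = 3 ↦ 3  ≥
So 15 of the 16 assignments meet the threshold.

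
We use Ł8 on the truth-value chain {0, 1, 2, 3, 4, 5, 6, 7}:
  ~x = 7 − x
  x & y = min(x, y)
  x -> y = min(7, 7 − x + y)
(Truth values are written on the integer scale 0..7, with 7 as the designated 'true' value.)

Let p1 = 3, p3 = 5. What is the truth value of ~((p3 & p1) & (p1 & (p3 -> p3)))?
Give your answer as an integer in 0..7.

4

p3 & p1 = 5 & 3 = 3
p3 -> p3 = 5 -> 5 = 7
p1 & (p3 -> p3) = 3 & 7 = 3
(p3 & p1) & (p1 & (p3 -> p3)) = 3 & 3 = 3
~((p3 & p1) & (p1 & (p3 -> p3))) = ~3 = 4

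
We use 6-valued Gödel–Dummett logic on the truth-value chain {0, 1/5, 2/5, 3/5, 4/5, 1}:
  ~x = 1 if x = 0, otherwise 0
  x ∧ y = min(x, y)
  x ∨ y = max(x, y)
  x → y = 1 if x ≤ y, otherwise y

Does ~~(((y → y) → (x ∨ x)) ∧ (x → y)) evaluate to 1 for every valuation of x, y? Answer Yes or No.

No

Counterexample: take x = 0, y = 0.
y → y = 0 → 0 = 1
x ∨ x = 0 ∨ 0 = 0
(y → y) → (x ∨ x) = 1 → 0 = 0
x → y = 0 → 0 = 1
((y → y) → (x ∨ x)) ∧ (x → y) = 0 ∧ 1 = 0
~(((y → y) → (x ∨ x)) ∧ (x → y)) = ~0 = 1
~~(((y → y) → (x ∨ x)) ∧ (x → y)) = ~1 = 0
This gives 0 ≠ 1.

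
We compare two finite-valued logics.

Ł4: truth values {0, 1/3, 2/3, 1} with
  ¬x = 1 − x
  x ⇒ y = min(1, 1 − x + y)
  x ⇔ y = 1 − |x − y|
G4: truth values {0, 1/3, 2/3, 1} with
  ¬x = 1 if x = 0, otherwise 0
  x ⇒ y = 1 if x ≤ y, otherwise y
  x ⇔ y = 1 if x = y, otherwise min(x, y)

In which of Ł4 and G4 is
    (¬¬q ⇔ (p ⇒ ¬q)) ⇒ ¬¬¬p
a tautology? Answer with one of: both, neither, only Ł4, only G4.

In Ł4: at p = 2/3, q = 2/3 the value is 1/3 — not a tautology.
In G4: every assignment gives 1 — tautology.

only G4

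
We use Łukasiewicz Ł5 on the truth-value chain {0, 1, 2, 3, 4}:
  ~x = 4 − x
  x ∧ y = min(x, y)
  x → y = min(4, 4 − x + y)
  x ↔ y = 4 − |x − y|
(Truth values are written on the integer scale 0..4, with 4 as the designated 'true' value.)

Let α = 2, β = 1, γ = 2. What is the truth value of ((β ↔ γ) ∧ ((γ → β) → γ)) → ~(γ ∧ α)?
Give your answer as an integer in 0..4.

3

β ↔ γ = 1 ↔ 2 = 3
γ → β = 2 → 1 = 3
(γ → β) → γ = 3 → 2 = 3
(β ↔ γ) ∧ ((γ → β) → γ) = 3 ∧ 3 = 3
γ ∧ α = 2 ∧ 2 = 2
~(γ ∧ α) = ~2 = 2
((β ↔ γ) ∧ ((γ → β) → γ)) → ~(γ ∧ α) = 3 → 2 = 3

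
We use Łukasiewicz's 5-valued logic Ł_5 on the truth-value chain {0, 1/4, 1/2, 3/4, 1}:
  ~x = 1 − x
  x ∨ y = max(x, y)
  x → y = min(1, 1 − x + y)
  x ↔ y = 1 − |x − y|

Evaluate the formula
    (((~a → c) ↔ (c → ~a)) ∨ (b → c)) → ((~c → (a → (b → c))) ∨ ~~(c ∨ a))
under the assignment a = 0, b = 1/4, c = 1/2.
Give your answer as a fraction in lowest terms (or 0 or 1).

~a = ~0 = 1
~a → c = 1 → 1/2 = 1/2
~a = ~0 = 1
c → ~a = 1/2 → 1 = 1
(~a → c) ↔ (c → ~a) = 1/2 ↔ 1 = 1/2
b → c = 1/4 → 1/2 = 1
((~a → c) ↔ (c → ~a)) ∨ (b → c) = 1/2 ∨ 1 = 1
~c = ~1/2 = 1/2
b → c = 1/4 → 1/2 = 1
a → (b → c) = 0 → 1 = 1
~c → (a → (b → c)) = 1/2 → 1 = 1
c ∨ a = 1/2 ∨ 0 = 1/2
~(c ∨ a) = ~1/2 = 1/2
~~(c ∨ a) = ~1/2 = 1/2
(~c → (a → (b → c))) ∨ ~~(c ∨ a) = 1 ∨ 1/2 = 1
(((~a → c) ↔ (c → ~a)) ∨ (b → c)) → ((~c → (a → (b → c))) ∨ ~~(c ∨ a)) = 1 → 1 = 1

1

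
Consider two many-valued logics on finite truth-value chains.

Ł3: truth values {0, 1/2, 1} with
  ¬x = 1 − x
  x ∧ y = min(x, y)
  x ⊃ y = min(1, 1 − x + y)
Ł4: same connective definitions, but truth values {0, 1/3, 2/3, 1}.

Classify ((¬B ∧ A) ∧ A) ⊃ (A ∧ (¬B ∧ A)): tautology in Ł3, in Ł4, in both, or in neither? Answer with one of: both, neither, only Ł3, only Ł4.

In Ł3: every assignment gives 1 — tautology.
In Ł4: every assignment gives 1 — tautology.

both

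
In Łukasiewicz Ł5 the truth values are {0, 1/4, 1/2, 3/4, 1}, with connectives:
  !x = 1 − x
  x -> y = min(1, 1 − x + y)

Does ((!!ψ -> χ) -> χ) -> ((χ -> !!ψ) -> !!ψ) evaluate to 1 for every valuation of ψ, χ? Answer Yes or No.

At ψ = 1, χ = 1/4, for instance:
!ψ = !1 = 0
!!ψ = !0 = 1
!!ψ -> χ = 1 -> 1/4 = 1/4
(!!ψ -> χ) -> χ = 1/4 -> 1/4 = 1
χ -> !!ψ = 1/4 -> 1 = 1
(χ -> !!ψ) -> !!ψ = 1 -> 1 = 1
((!!ψ -> χ) -> χ) -> ((χ -> !!ψ) -> !!ψ) = 1 -> 1 = 1
and checking the remaining 24 assignments likewise gives ≥ 1 in every case.

Yes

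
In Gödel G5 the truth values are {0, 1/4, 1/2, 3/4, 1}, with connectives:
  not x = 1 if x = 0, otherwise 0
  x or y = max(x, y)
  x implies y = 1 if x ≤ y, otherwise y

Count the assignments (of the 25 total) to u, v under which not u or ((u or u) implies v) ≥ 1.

value 1: 15 assignments (counts)
value 3/4: 1 assignment
value 1/2: 2 assignments
value 1/4: 3 assignments
value 0: 4 assignments
So 15 of the 25 assignments meet the threshold.

15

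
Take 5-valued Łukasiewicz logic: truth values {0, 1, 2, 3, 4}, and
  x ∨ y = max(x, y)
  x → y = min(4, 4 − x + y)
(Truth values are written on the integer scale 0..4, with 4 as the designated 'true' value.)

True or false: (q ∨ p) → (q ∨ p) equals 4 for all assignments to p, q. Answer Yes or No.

Yes

At p = 0, q = 2, for instance:
q ∨ p = 2 ∨ 0 = 2
(q ∨ p) → (q ∨ p) = 2 → 2 = 4
and checking the remaining 24 assignments likewise gives ≥ 4 in every case.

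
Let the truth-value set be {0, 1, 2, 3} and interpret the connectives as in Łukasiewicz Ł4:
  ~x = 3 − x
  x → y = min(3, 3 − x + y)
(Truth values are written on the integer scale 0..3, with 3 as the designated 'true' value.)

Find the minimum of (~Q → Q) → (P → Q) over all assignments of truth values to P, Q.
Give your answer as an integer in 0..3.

2

Take P = 3, Q = 1:
~Q = ~1 = 2
~Q → Q = 2 → 1 = 2
P → Q = 3 → 1 = 1
(~Q → Q) → (P → Q) = 2 → 1 = 2
No assignment yields a value below 2, so this is the minimum.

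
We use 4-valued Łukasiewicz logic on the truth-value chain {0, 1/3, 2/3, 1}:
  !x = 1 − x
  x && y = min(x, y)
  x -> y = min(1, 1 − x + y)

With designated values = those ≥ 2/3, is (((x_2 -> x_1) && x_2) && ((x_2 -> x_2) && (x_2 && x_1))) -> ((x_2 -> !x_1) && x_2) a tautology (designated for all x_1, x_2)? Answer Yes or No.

Counterexample: take x_1 = 1, x_2 = 1.
x_2 -> x_1 = 1 -> 1 = 1
(x_2 -> x_1) && x_2 = 1 && 1 = 1
x_2 -> x_2 = 1 -> 1 = 1
x_2 && x_1 = 1 && 1 = 1
(x_2 -> x_2) && (x_2 && x_1) = 1 && 1 = 1
((x_2 -> x_1) && x_2) && ((x_2 -> x_2) && (x_2 && x_1)) = 1 && 1 = 1
!x_1 = !1 = 0
x_2 -> !x_1 = 1 -> 0 = 0
(x_2 -> !x_1) && x_2 = 0 && 1 = 0
(((x_2 -> x_1) && x_2) && ((x_2 -> x_2) && (x_2 && x_1))) -> ((x_2 -> !x_1) && x_2) = 1 -> 0 = 0
This gives 0, which is below 2/3.

No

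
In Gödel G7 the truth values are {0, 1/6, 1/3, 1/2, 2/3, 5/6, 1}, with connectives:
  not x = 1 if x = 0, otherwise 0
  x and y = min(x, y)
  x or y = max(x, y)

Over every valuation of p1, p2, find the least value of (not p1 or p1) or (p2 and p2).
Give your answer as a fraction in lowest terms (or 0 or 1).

1/6

Take p1 = 1/6, p2 = 0:
not p1 = not 1/6 = 0
not p1 or p1 = 0 or 1/6 = 1/6
p2 and p2 = 0 and 0 = 0
(not p1 or p1) or (p2 and p2) = 1/6 or 0 = 1/6
No assignment yields a value below 1/6, so this is the minimum.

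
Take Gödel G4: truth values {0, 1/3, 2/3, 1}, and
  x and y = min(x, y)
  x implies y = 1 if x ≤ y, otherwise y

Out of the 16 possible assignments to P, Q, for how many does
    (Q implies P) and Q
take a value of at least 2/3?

P = 0, Q = 0 ↦ 0  <
P = 0, Q = 1/3 ↦ 0  <
P = 0, Q = 2/3 ↦ 0  <
P = 0, Q = 1 ↦ 0  <
P = 1/3, Q = 0 ↦ 0  <
P = 1/3, Q = 1/3 ↦ 1/3  <
P = 1/3, Q = 2/3 ↦ 1/3  <
P = 1/3, Q = 1 ↦ 1/3  <
P = 2/3, Q = 0 ↦ 0  <
P = 2/3, Q = 1/3 ↦ 1/3  <
P = 2/3, Q = 2/3 ↦ 2/3  ≥
P = 2/3, Q = 1 ↦ 2/3  ≥
P = 1, Q = 0 ↦ 0  <
P = 1, Q = 1/3 ↦ 1/3  <
P = 1, Q = 2/3 ↦ 2/3  ≥
P = 1, Q = 1 ↦ 1  ≥
So 4 of the 16 assignments meet the threshold.

4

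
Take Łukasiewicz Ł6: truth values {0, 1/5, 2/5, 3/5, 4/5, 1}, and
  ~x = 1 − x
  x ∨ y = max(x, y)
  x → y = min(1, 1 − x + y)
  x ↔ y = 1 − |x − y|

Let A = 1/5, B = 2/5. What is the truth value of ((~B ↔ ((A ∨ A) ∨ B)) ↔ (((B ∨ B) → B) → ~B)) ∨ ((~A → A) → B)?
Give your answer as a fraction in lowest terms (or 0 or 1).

1

~B = ~2/5 = 3/5
A ∨ A = 1/5 ∨ 1/5 = 1/5
(A ∨ A) ∨ B = 1/5 ∨ 2/5 = 2/5
~B ↔ ((A ∨ A) ∨ B) = 3/5 ↔ 2/5 = 4/5
B ∨ B = 2/5 ∨ 2/5 = 2/5
(B ∨ B) → B = 2/5 → 2/5 = 1
~B = ~2/5 = 3/5
((B ∨ B) → B) → ~B = 1 → 3/5 = 3/5
(~B ↔ ((A ∨ A) ∨ B)) ↔ (((B ∨ B) → B) → ~B) = 4/5 ↔ 3/5 = 4/5
~A = ~1/5 = 4/5
~A → A = 4/5 → 1/5 = 2/5
(~A → A) → B = 2/5 → 2/5 = 1
((~B ↔ ((A ∨ A) ∨ B)) ↔ (((B ∨ B) → B) → ~B)) ∨ ((~A → A) → B) = 4/5 ∨ 1 = 1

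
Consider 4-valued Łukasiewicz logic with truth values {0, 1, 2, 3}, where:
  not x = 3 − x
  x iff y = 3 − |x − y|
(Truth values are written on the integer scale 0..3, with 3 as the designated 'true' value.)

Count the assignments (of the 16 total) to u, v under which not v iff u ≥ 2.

10

u = 0, v = 0 ↦ 0  <
u = 0, v = 1 ↦ 1  <
u = 0, v = 2 ↦ 2  ≥
u = 0, v = 3 ↦ 3  ≥
u = 1, v = 0 ↦ 1  <
u = 1, v = 1 ↦ 2  ≥
u = 1, v = 2 ↦ 3  ≥
u = 1, v = 3 ↦ 2  ≥
u = 2, v = 0 ↦ 2  ≥
u = 2, v = 1 ↦ 3  ≥
u = 2, v = 2 ↦ 2  ≥
u = 2, v = 3 ↦ 1  <
u = 3, v = 0 ↦ 3  ≥
u = 3, v = 1 ↦ 2  ≥
u = 3, v = 2 ↦ 1  <
u = 3, v = 3 ↦ 0  <
So 10 of the 16 assignments meet the threshold.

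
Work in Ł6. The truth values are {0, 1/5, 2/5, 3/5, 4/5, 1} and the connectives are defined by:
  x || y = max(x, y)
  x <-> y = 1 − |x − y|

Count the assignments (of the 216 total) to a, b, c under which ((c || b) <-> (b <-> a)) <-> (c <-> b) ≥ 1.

value 1: 51 assignments (counts)
value 4/5: 75 assignments
value 3/5: 46 assignments
value 2/5: 29 assignments
value 1/5: 11 assignments
value 0: 4 assignments
So 51 of the 216 assignments meet the threshold.

51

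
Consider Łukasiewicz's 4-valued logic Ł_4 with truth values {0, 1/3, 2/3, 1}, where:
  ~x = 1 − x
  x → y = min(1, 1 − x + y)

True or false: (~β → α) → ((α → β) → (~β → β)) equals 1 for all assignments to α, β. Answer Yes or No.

α = 0, β = 0 ↦ 1
α = 0, β = 1/3 ↦ 1
α = 0, β = 2/3 ↦ 1
α = 0, β = 1 ↦ 1
α = 1/3, β = 0 ↦ 1
α = 1/3, β = 1/3 ↦ 1
α = 1/3, β = 2/3 ↦ 1
α = 1/3, β = 1 ↦ 1
α = 2/3, β = 0 ↦ 1
α = 2/3, β = 1/3 ↦ 1
α = 2/3, β = 2/3 ↦ 1
α = 2/3, β = 1 ↦ 1
α = 1, β = 0 ↦ 1
α = 1, β = 1/3 ↦ 1
α = 1, β = 2/3 ↦ 1
α = 1, β = 1 ↦ 1
Every assignment gives a value ≥ 1.

Yes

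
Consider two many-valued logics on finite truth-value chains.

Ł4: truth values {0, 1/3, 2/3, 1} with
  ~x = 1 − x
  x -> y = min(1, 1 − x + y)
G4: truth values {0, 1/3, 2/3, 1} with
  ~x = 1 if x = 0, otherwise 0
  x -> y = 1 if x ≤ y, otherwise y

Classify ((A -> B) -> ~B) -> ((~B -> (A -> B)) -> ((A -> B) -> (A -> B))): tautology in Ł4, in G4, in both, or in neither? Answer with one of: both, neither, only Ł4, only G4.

both

In Ł4: every assignment gives 1 — tautology.
In G4: every assignment gives 1 — tautology.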